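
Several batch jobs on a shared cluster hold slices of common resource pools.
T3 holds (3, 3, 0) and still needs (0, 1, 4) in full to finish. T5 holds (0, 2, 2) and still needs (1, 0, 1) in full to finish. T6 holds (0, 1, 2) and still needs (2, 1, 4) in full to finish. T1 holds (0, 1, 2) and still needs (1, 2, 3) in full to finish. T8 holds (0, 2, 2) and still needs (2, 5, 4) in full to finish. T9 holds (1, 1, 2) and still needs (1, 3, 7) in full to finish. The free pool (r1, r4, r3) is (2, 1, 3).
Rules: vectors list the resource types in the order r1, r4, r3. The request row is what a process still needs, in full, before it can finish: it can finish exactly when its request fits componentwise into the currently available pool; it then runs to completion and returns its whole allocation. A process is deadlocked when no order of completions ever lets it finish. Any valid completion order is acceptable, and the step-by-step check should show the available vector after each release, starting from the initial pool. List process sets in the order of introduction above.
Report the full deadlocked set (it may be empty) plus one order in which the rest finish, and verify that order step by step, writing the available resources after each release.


Nothing here is deadlocked.
Key observation: T5 leads a chain of completions in which each release enables another process.
A valid finishing order for the others: T5, T1, T6, T9, T8, T3. Verifying each step:
  pool = (2, 1, 3)
  T5 needs (1, 0, 1) <= (2, 1, 3) -> finishes; pool += (0, 2, 2) = (2, 3, 5)
  T1 needs (1, 2, 3) <= (2, 3, 5) -> finishes; pool += (0, 1, 2) = (2, 4, 7)
  T6 needs (2, 1, 4) <= (2, 4, 7) -> finishes; pool += (0, 1, 2) = (2, 5, 9)
  T9 needs (1, 3, 7) <= (2, 5, 9) -> finishes; pool += (1, 1, 2) = (3, 6, 11)
  T8 needs (2, 5, 4) <= (3, 6, 11) -> finishes; pool += (0, 2, 2) = (3, 8, 13)
  T3 needs (0, 1, 4) <= (3, 8, 13) -> finishes; pool += (3, 3, 0) = (6, 11, 13)


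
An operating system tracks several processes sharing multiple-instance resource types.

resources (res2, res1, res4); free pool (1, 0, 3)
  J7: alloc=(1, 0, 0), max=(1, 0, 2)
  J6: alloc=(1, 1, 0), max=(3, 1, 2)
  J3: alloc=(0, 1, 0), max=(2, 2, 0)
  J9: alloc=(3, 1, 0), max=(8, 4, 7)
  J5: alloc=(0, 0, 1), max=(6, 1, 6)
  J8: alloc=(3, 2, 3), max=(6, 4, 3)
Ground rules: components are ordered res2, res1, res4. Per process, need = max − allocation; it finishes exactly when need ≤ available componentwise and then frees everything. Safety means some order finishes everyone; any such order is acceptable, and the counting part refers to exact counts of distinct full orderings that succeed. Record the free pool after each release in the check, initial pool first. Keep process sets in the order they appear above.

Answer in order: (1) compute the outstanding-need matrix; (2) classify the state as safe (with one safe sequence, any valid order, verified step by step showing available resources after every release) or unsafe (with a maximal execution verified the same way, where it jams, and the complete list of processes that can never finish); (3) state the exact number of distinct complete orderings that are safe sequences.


(1) Remaining need (order res2, res1, res4):
  J7: (0, 0, 2)
  J6: (2, 0, 2)
  J3: (2, 1, 0)
  J9: (5, 3, 7)
  J5: (6, 1, 5)
  J8: (3, 2, 0)
(2) SAFE — a valid safe sequence is J7, J6, J3, J8, J5, J9.
Key observation: J6 marks the first exact bind of the order: its need (2, 0, 2) fits the free (2, 0, 3) with zero slack on a requested resource.
Check, step by step:
  pool = (1, 0, 3)
  run J7 (needs (0, 0, 2), free (1, 0, 3)); after release of (1, 0, 0) the pool is (2, 0, 3)
  run J6 (needs (2, 0, 2), free (2, 0, 3)); after release of (1, 1, 0) the pool is (3, 1, 3)
  run J3 (needs (2, 1, 0), free (3, 1, 3)); after release of (0, 1, 0) the pool is (3, 2, 3)
  run J8 (needs (3, 2, 0), free (3, 2, 3)); after release of (3, 2, 3) the pool is (6, 4, 6)
  run J5 (needs (6, 1, 5), free (6, 4, 6)); after release of (0, 0, 1) the pool is (6, 4, 7)
  run J9 (needs (5, 3, 7), free (6, 4, 7)); after release of (3, 1, 0) the pool is (9, 5, 7)
(3) Precisely 1 of the possible complete orderings is a safe sequence.


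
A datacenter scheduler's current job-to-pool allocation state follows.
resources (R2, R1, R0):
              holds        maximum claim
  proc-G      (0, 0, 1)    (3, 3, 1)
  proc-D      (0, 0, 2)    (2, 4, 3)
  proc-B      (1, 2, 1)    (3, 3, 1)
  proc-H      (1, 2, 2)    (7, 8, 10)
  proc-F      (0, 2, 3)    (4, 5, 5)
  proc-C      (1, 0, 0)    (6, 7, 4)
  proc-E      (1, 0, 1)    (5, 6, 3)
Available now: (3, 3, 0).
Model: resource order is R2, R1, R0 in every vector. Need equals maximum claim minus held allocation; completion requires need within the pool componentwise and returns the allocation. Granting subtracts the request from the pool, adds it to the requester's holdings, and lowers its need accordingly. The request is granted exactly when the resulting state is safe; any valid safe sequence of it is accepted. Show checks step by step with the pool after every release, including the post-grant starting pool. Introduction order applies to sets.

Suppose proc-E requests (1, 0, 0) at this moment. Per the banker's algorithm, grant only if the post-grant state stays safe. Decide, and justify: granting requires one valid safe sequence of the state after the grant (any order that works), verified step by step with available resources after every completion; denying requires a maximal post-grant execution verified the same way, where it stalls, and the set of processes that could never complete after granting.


DENY: after the grant no complete ordering would exist.
Key observation: after proc-B, proc-D, proc-G the pool peaks at (3, 5, 4), and each blocked process is short somewhere: proc-H on R2, R1, R0; proc-F on R2; proc-C on R2, R1; proc-E on R1.
Pretend the grant happened; the run proc-B, proc-D, proc-G goes as far as possible. Check, step by step:
  pool = (2, 3, 0)
  proc-B needs (2, 1, 0) <= (2, 3, 0) -> finishes; pool += (1, 2, 1) = (3, 5, 1)
  proc-D needs (2, 4, 1) <= (3, 5, 1) -> finishes; pool += (0, 0, 2) = (3, 5, 3)
  proc-G needs (3, 3, 0) <= (3, 5, 3) -> finishes; pool += (0, 0, 1) = (3, 5, 4)
  proc-H still needs (6, 6, 8) but only (3, 5, 4) is free — short on R2, R1 and R0
  proc-F still needs (4, 3, 2) but only (3, 5, 4) is free — short on R2
  proc-C still needs (5, 7, 4) but only (3, 5, 4) is free — short on R2 and R1
  proc-E still needs (3, 6, 2) but only (3, 5, 4) is free — short on R1
Post-grant, the permanently blocked set is proc-H, proc-F, proc-C and proc-E.


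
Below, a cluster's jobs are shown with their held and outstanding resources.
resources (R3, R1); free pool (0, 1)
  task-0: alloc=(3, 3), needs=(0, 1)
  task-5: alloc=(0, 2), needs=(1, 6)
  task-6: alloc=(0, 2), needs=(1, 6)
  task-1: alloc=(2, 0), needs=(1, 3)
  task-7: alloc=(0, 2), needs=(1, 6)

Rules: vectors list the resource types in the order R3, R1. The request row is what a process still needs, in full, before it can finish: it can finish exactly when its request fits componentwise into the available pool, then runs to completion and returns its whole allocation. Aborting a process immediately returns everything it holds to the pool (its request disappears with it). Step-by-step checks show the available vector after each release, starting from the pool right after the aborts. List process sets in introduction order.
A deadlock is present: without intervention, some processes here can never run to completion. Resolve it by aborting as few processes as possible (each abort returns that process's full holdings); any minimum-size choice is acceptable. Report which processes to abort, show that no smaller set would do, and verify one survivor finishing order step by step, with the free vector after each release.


Minimum abort set: task-7.
Key observation: the deadlocked task-6 becomes finishable only because task-7 released (0, 2); it completes at step 3 below.
Minimality: the empty abort set fails — the state is deadlocked as it stands.
One survivor order: task-0, task-1, task-6, task-5. Verifying each step (post-abort pool first):
  pool = (0, 3)
  task-0 needs (0, 1) <= (0, 3) -> finishes; pool += (3, 3) = (3, 6)
  task-1 needs (1, 3) <= (3, 6) -> finishes; pool += (2, 0) = (5, 6)
  task-6 needs (1, 6) <= (5, 6) -> finishes; pool += (0, 2) = (5, 8)
  task-5 needs (1, 6) <= (5, 8) -> finishes; pool += (0, 2) = (5, 10)


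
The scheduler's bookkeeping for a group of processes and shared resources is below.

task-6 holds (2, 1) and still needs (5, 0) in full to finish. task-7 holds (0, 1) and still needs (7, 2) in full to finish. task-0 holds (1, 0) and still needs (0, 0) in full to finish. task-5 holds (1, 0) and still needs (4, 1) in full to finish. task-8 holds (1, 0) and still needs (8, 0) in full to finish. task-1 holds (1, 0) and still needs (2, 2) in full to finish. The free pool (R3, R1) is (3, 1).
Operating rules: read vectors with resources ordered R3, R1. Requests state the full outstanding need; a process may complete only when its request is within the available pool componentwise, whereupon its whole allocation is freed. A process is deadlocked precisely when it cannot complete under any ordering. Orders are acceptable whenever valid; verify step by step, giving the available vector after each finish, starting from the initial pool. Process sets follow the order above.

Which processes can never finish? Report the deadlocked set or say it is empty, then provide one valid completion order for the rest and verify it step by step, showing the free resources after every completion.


Nothing here is deadlocked.
Key observation: starting with task-0, each completion frees enough for the next — no one is permanently blocked.
The rest can finish in the order task-0, task-5, task-6, task-1, task-8, task-7. Verifying each step:
  pool = (3, 1)
  task-0: need (0, 0) fits (3, 1); releases (1, 0), pool now (4, 1)
  task-5: need (4, 1) fits (4, 1); releases (1, 0), pool now (5, 1)
  task-6: need (5, 0) fits (5, 1); releases (2, 1), pool now (7, 2)
  task-1: need (2, 2) fits (7, 2); releases (1, 0), pool now (8, 2)
  task-8: need (8, 0) fits (8, 2); releases (1, 0), pool now (9, 2)
  task-7: need (7, 2) fits (9, 2); releases (0, 1), pool now (9, 3)


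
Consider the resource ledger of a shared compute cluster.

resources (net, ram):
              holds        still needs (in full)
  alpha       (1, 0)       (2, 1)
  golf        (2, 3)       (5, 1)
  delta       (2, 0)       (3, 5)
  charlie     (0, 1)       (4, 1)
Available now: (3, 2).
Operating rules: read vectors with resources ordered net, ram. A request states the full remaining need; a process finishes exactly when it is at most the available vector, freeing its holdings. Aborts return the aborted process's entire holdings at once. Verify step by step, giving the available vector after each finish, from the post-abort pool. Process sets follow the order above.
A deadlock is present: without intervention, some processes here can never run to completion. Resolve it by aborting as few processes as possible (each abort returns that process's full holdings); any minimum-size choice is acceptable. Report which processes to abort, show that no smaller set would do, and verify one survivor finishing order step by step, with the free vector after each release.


Minimum abort set: delta.
Key observation: golf had no path to completion before; after the abort of delta ((2, 0) returned), step 3 is where it fits.
No smaller set exists: with zero aborts the deadlock remains.
The survivors complete as alpha, charlie, golf. Step-by-step check (starting from the post-abort pool):
  pool = (5, 2)
  alpha needs (2, 1) <= (5, 2) -> finishes; pool += (1, 0) = (6, 2)
  charlie needs (4, 1) <= (6, 2) -> finishes; pool += (0, 1) = (6, 3)
  golf needs (5, 1) <= (6, 3) -> finishes; pool += (2, 3) = (8, 6)


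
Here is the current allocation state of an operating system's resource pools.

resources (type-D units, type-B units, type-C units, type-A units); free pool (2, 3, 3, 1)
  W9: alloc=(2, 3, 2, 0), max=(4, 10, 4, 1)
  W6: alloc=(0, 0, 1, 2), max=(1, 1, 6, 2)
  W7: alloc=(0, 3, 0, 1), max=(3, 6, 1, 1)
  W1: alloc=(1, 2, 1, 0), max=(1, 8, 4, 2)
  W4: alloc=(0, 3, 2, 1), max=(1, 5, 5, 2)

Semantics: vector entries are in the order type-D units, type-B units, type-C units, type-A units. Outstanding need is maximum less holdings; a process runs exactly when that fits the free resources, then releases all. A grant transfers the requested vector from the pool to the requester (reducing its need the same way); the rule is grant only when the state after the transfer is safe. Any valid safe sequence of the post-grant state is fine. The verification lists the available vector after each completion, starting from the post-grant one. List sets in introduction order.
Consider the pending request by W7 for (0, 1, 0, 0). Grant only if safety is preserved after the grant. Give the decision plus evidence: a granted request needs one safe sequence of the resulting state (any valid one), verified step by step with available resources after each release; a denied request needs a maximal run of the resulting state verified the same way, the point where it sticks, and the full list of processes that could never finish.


DENY — the pretend-granted state is unsafe.
Key observation: after W4, W6 the pool peaks at (2, 5, 6, 4), and each blocked process is short somewhere: W9 on type-B units; W7 on type-D units; W1 on type-B units.
After a pretend grant, a maximal execution: W4, W6 — then nothing else fits. Step-by-step check:
  pool = (2, 2, 3, 1)
  W4: need (1, 2, 3, 1) fits (2, 2, 3, 1); releases (0, 3, 2, 1), pool now (2, 5, 5, 2)
  W6: need (1, 1, 5, 0) fits (2, 5, 5, 2); releases (0, 0, 1, 2), pool now (2, 5, 6, 4)
  blocked: W9 wants (2, 7, 2, 1), pool (2, 5, 6, 4) — not enough type-B units
  blocked: W7 wants (3, 2, 1, 0), pool (2, 5, 6, 4) — not enough type-D units
  blocked: W1 wants (0, 6, 3, 2), pool (2, 5, 6, 4) — not enough type-B units
Post-grant, the permanently blocked set is W9, W7 and W1.


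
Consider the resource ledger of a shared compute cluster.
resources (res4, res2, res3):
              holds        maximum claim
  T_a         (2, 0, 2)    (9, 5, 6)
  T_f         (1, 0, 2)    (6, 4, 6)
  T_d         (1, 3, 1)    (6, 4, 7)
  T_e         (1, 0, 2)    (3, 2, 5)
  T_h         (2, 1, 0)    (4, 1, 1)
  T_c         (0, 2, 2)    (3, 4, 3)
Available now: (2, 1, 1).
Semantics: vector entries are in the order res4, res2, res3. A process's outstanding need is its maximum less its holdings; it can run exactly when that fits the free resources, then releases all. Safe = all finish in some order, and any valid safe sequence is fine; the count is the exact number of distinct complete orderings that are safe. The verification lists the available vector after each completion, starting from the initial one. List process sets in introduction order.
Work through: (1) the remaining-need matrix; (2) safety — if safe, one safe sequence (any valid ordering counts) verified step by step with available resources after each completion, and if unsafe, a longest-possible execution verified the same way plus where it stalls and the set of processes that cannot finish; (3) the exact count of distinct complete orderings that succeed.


(1) Need matrix, components ordered res4, res2, res3:
  T_a: (7, 5, 4)
  T_f: (5, 4, 4)
  T_d: (5, 1, 6)
  T_e: (2, 2, 3)
  T_h: (2, 0, 1)
  T_c: (3, 2, 1)
(2) SAFE — a valid safe sequence is T_h, T_c, T_e, T_f, T_d, T_a.
Key observation: the order's first zero-slack moment is T_h ((2, 0, 1) needed, (2, 1, 1) free — a requested resource with nothing to spare).
Walking it through:
  pool = (2, 1, 1)
  T_h: need (2, 0, 1) fits (2, 1, 1); releases (2, 1, 0), pool now (4, 2, 1)
  T_c: need (3, 2, 1) fits (4, 2, 1); releases (0, 2, 2), pool now (4, 4, 3)
  T_e: need (2, 2, 3) fits (4, 4, 3); releases (1, 0, 2), pool now (5, 4, 5)
  T_f: need (5, 4, 4) fits (5, 4, 5); releases (1, 0, 2), pool now (6, 4, 7)
  T_d: need (5, 1, 6) fits (6, 4, 7); releases (1, 3, 1), pool now (7, 7, 8)
  T_a: need (7, 5, 4) fits (7, 7, 8); releases (2, 0, 2), pool now (9, 7, 10)
(3) The exact count: 1 of the possible complete orderings is a safe sequence.


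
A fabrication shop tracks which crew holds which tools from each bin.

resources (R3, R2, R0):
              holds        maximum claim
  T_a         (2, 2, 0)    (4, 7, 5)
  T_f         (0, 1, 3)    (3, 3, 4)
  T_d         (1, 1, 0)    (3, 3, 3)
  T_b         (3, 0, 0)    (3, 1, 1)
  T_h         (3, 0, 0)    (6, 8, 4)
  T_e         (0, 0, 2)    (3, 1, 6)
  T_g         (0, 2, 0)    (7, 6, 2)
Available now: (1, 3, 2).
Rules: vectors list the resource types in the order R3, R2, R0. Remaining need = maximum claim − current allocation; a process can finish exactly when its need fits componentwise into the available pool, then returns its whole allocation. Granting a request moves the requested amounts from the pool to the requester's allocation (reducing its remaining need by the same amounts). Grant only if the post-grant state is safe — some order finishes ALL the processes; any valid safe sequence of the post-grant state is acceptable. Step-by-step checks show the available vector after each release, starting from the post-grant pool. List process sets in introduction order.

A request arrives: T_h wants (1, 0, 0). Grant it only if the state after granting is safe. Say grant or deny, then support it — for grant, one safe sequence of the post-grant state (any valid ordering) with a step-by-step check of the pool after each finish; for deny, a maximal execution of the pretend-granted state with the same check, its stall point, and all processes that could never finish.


DENY. Granting would leave the state unsafe.
Key observation: after T_b, T_f, T_d, T_e, T_a the pool peaks at (6, 7, 7), and each blocked process is short somewhere: T_h on R2; T_g on R3.
Pretend the grant happened; the run T_b, T_f, T_d, T_e, T_a goes as far as possible. Check, step by step:
  pool = (0, 3, 2)
  run T_b (needs (0, 1, 1), free (0, 3, 2)); after release of (3, 0, 0) the pool is (3, 3, 2)
  run T_f (needs (3, 2, 1), free (3, 3, 2)); after release of (0, 1, 3) the pool is (3, 4, 5)
  run T_d (needs (2, 2, 3), free (3, 4, 5)); after release of (1, 1, 0) the pool is (4, 5, 5)
  run T_e (needs (3, 1, 4), free (4, 5, 5)); after release of (0, 0, 2) the pool is (4, 5, 7)
  run T_a (needs (2, 5, 5), free (4, 5, 7)); after release of (2, 2, 0) the pool is (6, 7, 7)
  blocked: T_h wants (2, 8, 4), pool (6, 7, 7) — not enough R2
  blocked: T_g wants (7, 4, 2), pool (6, 7, 7) — not enough R3
Post-grant, the permanently blocked set is T_h and T_g.


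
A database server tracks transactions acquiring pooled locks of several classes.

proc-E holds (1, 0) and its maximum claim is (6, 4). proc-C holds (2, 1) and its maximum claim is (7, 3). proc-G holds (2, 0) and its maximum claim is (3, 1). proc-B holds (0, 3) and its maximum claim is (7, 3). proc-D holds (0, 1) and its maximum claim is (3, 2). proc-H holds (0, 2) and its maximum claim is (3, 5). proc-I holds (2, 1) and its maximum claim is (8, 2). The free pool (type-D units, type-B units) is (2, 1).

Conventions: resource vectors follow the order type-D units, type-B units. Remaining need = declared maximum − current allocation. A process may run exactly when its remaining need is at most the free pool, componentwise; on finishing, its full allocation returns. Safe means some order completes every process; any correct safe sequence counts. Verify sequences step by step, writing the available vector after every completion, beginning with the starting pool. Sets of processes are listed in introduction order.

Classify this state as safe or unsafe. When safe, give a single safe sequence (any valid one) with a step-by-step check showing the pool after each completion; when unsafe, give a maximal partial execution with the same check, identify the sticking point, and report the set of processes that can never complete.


The state is UNSAFE.
Key observation: after proc-G, proc-D the pool peaks at (4, 2), and each blocked process is short somewhere: proc-E on type-D units, type-B units; proc-C on type-D units; proc-B on type-D units; proc-H on type-B units; proc-I on type-D units.
The run proc-G, proc-D cannot be extended any further. Walking it through:
  pool = (2, 1)
  run proc-G (needs (1, 1), free (2, 1)); after release of (2, 0) the pool is (4, 1)
  run proc-D (needs (3, 1), free (4, 1)); after release of (0, 1) the pool is (4, 2)
  proc-E still needs (5, 4) but only (4, 2) is free — short on type-D units and type-B units
  proc-C still needs (5, 2) but only (4, 2) is free — short on type-D units
  proc-B still needs (7, 0) but only (4, 2) is free — short on type-D units
  proc-H still needs (3, 3) but only (4, 2) is free — short on type-B units
  proc-I still needs (6, 1) but only (4, 2) is free — short on type-D units
Never able to finish: proc-E, proc-C, proc-B, proc-H and proc-I.


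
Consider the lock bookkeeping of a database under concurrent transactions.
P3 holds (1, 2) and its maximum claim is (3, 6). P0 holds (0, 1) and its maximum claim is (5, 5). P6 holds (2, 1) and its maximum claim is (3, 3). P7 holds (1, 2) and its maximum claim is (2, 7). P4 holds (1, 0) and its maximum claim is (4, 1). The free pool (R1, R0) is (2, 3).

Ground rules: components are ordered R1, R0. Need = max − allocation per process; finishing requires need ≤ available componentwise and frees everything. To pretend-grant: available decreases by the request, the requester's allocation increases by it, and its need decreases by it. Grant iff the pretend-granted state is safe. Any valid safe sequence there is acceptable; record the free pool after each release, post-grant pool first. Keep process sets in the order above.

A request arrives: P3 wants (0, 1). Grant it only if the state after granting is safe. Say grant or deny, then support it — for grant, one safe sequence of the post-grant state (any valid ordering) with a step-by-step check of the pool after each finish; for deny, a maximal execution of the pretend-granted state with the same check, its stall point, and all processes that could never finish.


GRANT. The post-grant state is safe; one safe sequence: P6, P3, P0, P4, P7.
Key observation: the transfer keeps a workable pool ((2, 2)); P6 starts the safe sequence.
Check on the post-grant state, step by step:
  pool = (2, 2)
  P6: need (1, 2) fits (2, 2); releases (2, 1), pool now (4, 3)
  P3: need (2, 3) fits (4, 3); releases (1, 3), pool now (5, 6)
  P0: need (5, 4) fits (5, 6); releases (0, 1), pool now (5, 7)
  P4: need (3, 1) fits (5, 7); releases (1, 0), pool now (6, 7)
  P7: need (1, 5) fits (6, 7); releases (1, 2), pool now (7, 9)


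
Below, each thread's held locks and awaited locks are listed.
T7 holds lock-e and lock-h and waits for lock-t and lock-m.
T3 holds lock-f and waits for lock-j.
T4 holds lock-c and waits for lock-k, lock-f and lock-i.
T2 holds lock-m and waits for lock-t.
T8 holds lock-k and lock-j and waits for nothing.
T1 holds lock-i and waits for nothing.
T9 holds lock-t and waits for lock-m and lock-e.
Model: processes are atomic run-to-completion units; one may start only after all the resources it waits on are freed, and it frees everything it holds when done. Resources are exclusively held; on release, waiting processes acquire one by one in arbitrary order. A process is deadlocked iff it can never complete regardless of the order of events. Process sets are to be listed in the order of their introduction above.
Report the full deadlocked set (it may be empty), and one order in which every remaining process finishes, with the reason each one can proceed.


The deadlocked set is T7, T2 and T9.
Key observation: nobody on the ring T7 -> T2 -> T9 -> T7 can start until another member finishes, which never happens; no other process is dragged down with it.
The rest can finish in the order T8, T1, T3, T4.
Walking it through:
  T8: no waits; runs immediately, freeing lock-k and lock-j
  T1: no waits; runs immediately, freeing lock-i
  T3 waits on lock-j — all released -> runs and releases lock-f
  T4 waits on lock-k, lock-f and lock-i — all released -> runs and releases lock-c


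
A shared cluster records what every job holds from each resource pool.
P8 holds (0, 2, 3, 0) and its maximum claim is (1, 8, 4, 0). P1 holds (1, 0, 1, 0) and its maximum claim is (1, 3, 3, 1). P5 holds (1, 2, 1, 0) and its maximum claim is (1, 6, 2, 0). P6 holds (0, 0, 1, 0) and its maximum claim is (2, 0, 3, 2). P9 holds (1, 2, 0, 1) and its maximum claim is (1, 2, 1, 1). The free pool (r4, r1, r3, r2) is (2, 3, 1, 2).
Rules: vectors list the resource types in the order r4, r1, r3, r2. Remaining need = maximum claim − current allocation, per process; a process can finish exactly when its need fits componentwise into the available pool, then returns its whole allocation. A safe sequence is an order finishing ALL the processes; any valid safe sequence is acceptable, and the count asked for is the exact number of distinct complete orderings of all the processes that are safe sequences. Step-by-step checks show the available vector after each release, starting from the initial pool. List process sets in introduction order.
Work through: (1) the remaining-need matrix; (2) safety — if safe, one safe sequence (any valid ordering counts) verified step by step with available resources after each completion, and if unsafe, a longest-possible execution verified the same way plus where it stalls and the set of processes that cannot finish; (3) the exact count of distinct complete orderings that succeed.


(1) Outstanding need per process (order r4, r1, r3, r2):
  P8: (1, 6, 1, 0)
  P1: (0, 3, 2, 1)
  P5: (0, 4, 1, 0)
  P6: (2, 0, 2, 2)
  P9: (0, 0, 1, 0)
(2) SAFE. One safe sequence: P9, P5, P8, P1, P6.
Key observation: P9 marks the first exact bind of the order: its need (0, 0, 1, 0) fits the free (2, 3, 1, 2) with zero slack on a requested resource.
Walking it through:
  pool = (2, 3, 1, 2)
  P9: need (0, 0, 1, 0) fits (2, 3, 1, 2); releases (1, 2, 0, 1), pool now (3, 5, 1, 3)
  P5: need (0, 4, 1, 0) fits (3, 5, 1, 3); releases (1, 2, 1, 0), pool now (4, 7, 2, 3)
  P8: need (1, 6, 1, 0) fits (4, 7, 2, 3); releases (0, 2, 3, 0), pool now (4, 9, 5, 3)
  P1: need (0, 3, 2, 1) fits (4, 9, 5, 3); releases (1, 0, 1, 0), pool now (5, 9, 6, 3)
  P6: need (2, 0, 2, 2) fits (5, 9, 6, 3); releases (0, 0, 1, 0), pool now (5, 9, 7, 3)
(3) Precisely 6 of the possible complete orderings are safe sequences.


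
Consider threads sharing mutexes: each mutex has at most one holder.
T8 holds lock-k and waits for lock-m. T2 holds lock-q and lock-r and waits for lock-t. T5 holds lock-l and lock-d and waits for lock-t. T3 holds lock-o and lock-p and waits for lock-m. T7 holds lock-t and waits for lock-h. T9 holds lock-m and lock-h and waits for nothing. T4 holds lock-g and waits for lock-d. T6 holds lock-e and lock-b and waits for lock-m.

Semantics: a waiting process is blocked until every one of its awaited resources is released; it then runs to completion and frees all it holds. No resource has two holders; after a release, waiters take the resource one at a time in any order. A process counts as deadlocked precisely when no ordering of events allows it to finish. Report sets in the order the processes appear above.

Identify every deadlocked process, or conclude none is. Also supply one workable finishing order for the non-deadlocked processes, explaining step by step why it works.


The deadlocked set is empty.
Key observation: every chain of waits terminates; starting from the processes that wait on nothing, all the rest unlock in turn.
The rest can finish in the order T9, T6, T3, T7, T2, T5, T8, T4.
Check, step by step:
  T9: no waits; runs immediately, freeing lock-m and lock-h
  T6: everything it awaited (lock-m) is free; runs, freeing lock-e and lock-b
  T3: everything it awaited (lock-m) is free; runs, freeing lock-o and lock-p
  T7: everything it awaited (lock-h) is free; runs, freeing lock-t
  T2: everything it awaited (lock-t) is free; runs, freeing lock-q and lock-r
  T5: everything it awaited (lock-t) is free; runs, freeing lock-l and lock-d
  T8: everything it awaited (lock-m) is free; runs, freeing lock-k
  T4: everything it awaited (lock-d) is free; runs, freeing lock-g


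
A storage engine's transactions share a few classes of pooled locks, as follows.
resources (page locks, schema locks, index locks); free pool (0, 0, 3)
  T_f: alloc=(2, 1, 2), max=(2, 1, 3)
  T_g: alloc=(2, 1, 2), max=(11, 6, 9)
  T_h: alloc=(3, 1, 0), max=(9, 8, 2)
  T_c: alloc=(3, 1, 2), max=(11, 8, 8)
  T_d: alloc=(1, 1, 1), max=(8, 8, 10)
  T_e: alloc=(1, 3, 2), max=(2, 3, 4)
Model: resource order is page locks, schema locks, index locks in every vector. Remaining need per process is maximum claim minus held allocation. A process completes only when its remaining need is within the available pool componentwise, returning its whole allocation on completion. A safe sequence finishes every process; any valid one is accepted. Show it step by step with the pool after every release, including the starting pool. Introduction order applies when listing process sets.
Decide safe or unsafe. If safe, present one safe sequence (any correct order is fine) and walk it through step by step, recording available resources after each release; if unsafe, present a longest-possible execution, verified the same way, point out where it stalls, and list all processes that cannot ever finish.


UNSAFE.
Key observation: after T_f, T_e complete, (3, 4, 7) is the best the pool ever gets, yet each leftover process wants more page locks.
The run T_f, T_e cannot be extended any further. Verifying each step:
  pool = (0, 0, 3)
  T_f: need (0, 0, 1) fits (0, 0, 3); releases (2, 1, 2), pool now (2, 1, 5)
  T_e: need (1, 0, 2) fits (2, 1, 5); releases (1, 3, 2), pool now (3, 4, 7)
  T_g still needs (9, 5, 7) but only (3, 4, 7) is free — short on page locks and schema locks
  T_h still needs (6, 7, 2) but only (3, 4, 7) is free — short on page locks and schema locks
  T_c still needs (8, 7, 6) but only (3, 4, 7) is free — short on page locks and schema locks
  T_d still needs (7, 7, 9) but only (3, 4, 7) is free — short on page locks, schema locks and index locks
Never able to finish: T_g, T_h, T_c and T_d.


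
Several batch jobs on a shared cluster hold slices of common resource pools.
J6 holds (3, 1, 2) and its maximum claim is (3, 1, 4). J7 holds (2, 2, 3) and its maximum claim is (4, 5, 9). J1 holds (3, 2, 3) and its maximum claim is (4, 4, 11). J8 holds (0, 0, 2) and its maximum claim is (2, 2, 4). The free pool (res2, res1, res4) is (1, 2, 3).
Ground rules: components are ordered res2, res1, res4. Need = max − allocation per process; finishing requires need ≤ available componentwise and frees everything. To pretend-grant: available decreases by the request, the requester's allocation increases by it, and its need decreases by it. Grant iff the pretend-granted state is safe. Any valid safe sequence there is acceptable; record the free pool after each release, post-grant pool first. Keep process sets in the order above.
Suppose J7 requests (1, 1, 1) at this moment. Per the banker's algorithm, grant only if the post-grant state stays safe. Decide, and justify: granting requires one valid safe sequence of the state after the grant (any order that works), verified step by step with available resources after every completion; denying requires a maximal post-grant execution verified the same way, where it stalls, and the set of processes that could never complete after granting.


GRANT. The post-grant state is safe; one safe sequence: J6, J8, J7, J1.
Key observation: the transfer keeps a workable pool ((0, 1, 2)); J6 starts the safe sequence.
Check on the post-grant state, step by step:
  pool = (0, 1, 2)
  run J6 (needs (0, 0, 2), free (0, 1, 2)); after release of (3, 1, 2) the pool is (3, 2, 4)
  run J8 (needs (2, 2, 2), free (3, 2, 4)); after release of (0, 0, 2) the pool is (3, 2, 6)
  run J7 (needs (1, 2, 5), free (3, 2, 6)); after release of (3, 3, 4) the pool is (6, 5, 10)
  run J1 (needs (1, 2, 8), free (6, 5, 10)); after release of (3, 2, 3) the pool is (9, 7, 13)


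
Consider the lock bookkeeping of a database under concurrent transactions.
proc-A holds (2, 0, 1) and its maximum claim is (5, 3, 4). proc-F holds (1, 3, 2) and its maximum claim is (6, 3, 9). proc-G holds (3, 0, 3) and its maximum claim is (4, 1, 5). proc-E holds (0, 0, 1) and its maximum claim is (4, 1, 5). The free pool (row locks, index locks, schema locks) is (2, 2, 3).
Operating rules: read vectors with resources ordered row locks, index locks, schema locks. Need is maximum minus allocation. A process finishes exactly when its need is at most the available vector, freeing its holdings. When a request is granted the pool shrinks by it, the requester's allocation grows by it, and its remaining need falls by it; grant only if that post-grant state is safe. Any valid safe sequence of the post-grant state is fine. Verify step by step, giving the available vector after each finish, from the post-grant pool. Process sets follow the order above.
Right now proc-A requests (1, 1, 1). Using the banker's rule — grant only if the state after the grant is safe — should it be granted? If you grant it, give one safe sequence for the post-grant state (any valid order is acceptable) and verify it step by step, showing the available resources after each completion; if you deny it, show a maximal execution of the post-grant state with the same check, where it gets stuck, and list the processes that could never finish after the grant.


DENY: after the grant no complete ordering would exist.
Key observation: after proc-G, proc-E the pool peaks at (4, 1, 6), and each blocked process is short somewhere: proc-A on index locks; proc-F on row locks, schema locks.
On the post-grant state, proc-G, proc-E is a maximal run — nothing extends it. Step-by-step check:
  pool = (1, 1, 2)
  run proc-G (needs (1, 1, 2), free (1, 1, 2)); after release of (3, 0, 3) the pool is (4, 1, 5)
  run proc-E (needs (4, 1, 4), free (4, 1, 5)); after release of (0, 0, 1) the pool is (4, 1, 6)
  proc-A cannot run: need (2, 2, 2) vs free (4, 1, 6) (insufficient index locks)
  proc-F cannot run: need (5, 0, 7) vs free (4, 1, 6) (insufficient row locks and schema locks)
Post-grant, the permanently blocked set is proc-A and proc-F.


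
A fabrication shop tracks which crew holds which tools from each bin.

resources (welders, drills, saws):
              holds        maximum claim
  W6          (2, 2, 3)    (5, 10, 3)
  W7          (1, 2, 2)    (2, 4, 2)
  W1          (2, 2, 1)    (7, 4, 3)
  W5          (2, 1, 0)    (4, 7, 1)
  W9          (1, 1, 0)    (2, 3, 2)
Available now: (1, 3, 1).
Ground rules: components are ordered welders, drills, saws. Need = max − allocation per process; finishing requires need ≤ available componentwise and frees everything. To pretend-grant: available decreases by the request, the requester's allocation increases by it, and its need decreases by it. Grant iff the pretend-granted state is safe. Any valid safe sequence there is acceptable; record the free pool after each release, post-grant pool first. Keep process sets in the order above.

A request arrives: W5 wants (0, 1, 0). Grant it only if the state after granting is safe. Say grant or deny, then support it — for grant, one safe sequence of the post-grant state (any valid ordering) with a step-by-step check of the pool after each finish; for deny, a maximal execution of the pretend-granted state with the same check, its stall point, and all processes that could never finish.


GRANT: granting preserves safety; a valid post-grant sequence is W7, W9, W5, W1, W6.
Key observation: the grant leaves (1, 2, 1) free — enough for W7, whose release restarts the cascade.
Verifying the post-grant state step by step:
  pool = (1, 2, 1)
  run W7 (needs (1, 2, 0), free (1, 2, 1)); after release of (1, 2, 2) the pool is (2, 4, 3)
  run W9 (needs (1, 2, 2), free (2, 4, 3)); after release of (1, 1, 0) the pool is (3, 5, 3)
  run W5 (needs (2, 5, 1), free (3, 5, 3)); after release of (2, 2, 0) the pool is (5, 7, 3)
  run W1 (needs (5, 2, 2), free (5, 7, 3)); after release of (2, 2, 1) the pool is (7, 9, 4)
  run W6 (needs (3, 8, 0), free (7, 9, 4)); after release of (2, 2, 3) the pool is (9, 11, 7)


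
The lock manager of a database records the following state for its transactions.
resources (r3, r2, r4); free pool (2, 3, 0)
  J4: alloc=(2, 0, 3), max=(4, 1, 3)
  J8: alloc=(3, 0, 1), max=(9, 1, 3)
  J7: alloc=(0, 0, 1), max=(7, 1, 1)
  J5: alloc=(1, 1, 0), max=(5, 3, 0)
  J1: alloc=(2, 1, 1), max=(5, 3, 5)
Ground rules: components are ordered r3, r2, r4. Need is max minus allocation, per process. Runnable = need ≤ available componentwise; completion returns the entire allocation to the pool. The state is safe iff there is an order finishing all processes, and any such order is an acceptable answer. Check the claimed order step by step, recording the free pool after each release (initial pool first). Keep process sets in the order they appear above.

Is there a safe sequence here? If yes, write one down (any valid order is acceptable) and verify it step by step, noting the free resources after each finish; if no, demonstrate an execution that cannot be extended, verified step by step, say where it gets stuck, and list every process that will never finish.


UNSAFE.
Key observation: after J4, J5 the pool peaks at (5, 4, 3), and each blocked process is short somewhere: J8 on r3; J7 on r3; J1 on r4.
Going as far as possible: J4, J5; after that, nothing fits. Walking it through:
  pool = (2, 3, 0)
  J4: need (2, 1, 0) fits (2, 3, 0); releases (2, 0, 3), pool now (4, 3, 3)
  J5: need (4, 2, 0) fits (4, 3, 3); releases (1, 1, 0), pool now (5, 4, 3)
  J8 cannot run: need (6, 1, 2) vs free (5, 4, 3) (insufficient r3)
  J7 cannot run: need (7, 1, 0) vs free (5, 4, 3) (insufficient r3)
  J1 cannot run: need (3, 2, 4) vs free (5, 4, 3) (insufficient r4)
Processes that can never finish: J8, J7 and J1.


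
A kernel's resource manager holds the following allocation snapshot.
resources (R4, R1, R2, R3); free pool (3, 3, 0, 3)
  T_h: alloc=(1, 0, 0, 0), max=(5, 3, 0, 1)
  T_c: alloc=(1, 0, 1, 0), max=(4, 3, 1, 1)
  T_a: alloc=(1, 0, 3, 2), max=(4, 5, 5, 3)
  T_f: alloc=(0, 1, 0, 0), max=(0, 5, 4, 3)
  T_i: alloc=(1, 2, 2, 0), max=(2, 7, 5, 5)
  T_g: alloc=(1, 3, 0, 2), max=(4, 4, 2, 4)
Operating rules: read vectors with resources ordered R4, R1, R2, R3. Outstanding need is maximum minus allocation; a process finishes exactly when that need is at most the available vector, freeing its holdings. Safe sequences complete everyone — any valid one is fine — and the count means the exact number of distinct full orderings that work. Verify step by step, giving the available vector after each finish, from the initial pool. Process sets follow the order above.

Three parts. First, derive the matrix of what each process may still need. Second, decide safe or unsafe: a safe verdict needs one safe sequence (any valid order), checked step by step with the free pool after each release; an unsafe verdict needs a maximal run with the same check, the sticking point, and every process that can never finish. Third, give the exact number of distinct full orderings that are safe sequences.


(1) Need matrix, components ordered R4, R1, R2, R3:
  T_h: (4, 3, 0, 1)
  T_c: (3, 3, 0, 1)
  T_a: (3, 5, 2, 1)
  T_f: (0, 4, 4, 3)
  T_i: (1, 5, 3, 5)
  T_g: (3, 1, 2, 2)
(2) The state is UNSAFE.
Key observation: once T_c, T_h finish, the pool peaks at (5, 3, 1, 3) — and every remaining process still needs more R2 than that.
Going as far as possible: T_c, T_h; after that, nothing fits. Walking it through:
  pool = (3, 3, 0, 3)
  T_c: need (3, 3, 0, 1) fits (3, 3, 0, 3); releases (1, 0, 1, 0), pool now (4, 3, 1, 3)
  T_h: need (4, 3, 0, 1) fits (4, 3, 1, 3); releases (1, 0, 0, 0), pool now (5, 3, 1, 3)
  blocked: T_a wants (3, 5, 2, 1), pool (5, 3, 1, 3) — not enough R1 and R2
  blocked: T_f wants (0, 4, 4, 3), pool (5, 3, 1, 3) — not enough R1 and R2
  blocked: T_i wants (1, 5, 3, 5), pool (5, 3, 1, 3) — not enough R1, R2 and R3
  blocked: T_g wants (3, 1, 2, 2), pool (5, 3, 1, 3) — not enough R2
Permanently blocked: T_a, T_f, T_i and T_g.
(3) The exact count: 0 of the possible complete orderings are safe sequences.
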